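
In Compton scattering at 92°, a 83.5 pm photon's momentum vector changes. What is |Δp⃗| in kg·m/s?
1.1251e-23 kg·m/s

Photon momentum magnitude is p = h/λ.

Initial momentum:
p₀ = h/λ = 6.6261e-34/8.3500e-11 = 7.9354e-24 kg·m/s

After scattering:
λ' = λ + Δλ = 83.5 + 2.5110 = 86.0110 pm
p' = h/λ' = 6.6261e-34/8.6011e-11 = 7.7037e-24 kg·m/s

Momentum is a vector; the scattered photon's direction makes angle θ = 92° with the incident direction. The magnitude of the vector change Δp⃗ = p⃗₀ − p⃗' is found from the law of cosines:
|Δp⃗|² = p₀² + p'² − 2p₀p'cos θ
|Δp⃗|² = (7.9354e-24)² + (7.7037e-24)² − 2·7.9354e-24·7.7037e-24·cos(92°)
|Δp⃗| = 1.1251e-23 kg·m/s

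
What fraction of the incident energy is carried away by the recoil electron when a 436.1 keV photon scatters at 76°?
0.3928 (or 39.28%)

Calculate initial and final photon energies:

Initial: E₀ = 436.1 keV → λ₀ = 2.8430 pm
Compton shift: Δλ = 1.8393 pm
Final wavelength: λ' = 4.6824 pm
Final energy: E' = 264.7903 keV

Fractional energy loss:
(E₀ - E')/E₀ = (436.1000 - 264.7903)/436.1000
= 171.3097/436.1000
= 0.3928
= 39.28%

(Intermediate values are shown rounded; full precision is carried through to the final answer.)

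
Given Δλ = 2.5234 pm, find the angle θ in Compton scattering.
92.29°

From the Compton formula Δλ = λ_C(1 - cos θ), we can solve for θ:

cos θ = 1 - Δλ/λ_C

Given:
- Δλ = 2.5234 pm
- λ_C = h/(m_e·c) ≈ 2.42631024 pm

cos θ = 1 - 2.5234/2.42631024
cos θ = 1 - 1.040015
cos θ = -0.040015

θ = arccos(-0.040015)
θ = 92.29°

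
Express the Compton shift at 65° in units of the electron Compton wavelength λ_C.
0.5774 λ_C

The Compton shift formula is:
Δλ = λ_C(1 - cos θ)

Dividing both sides by λ_C:
Δλ/λ_C = 1 - cos θ

For θ = 65°:
Δλ/λ_C = 1 - cos(65°)
Δλ/λ_C = 1 - 0.4226
Δλ/λ_C = 0.5774

This means the shift is 0.5774 × λ_C = 1.4009 pm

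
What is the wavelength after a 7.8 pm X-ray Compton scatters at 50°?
8.6667 pm

Using the Compton scattering formula:
λ' = λ + Δλ = λ + λ_C(1 - cos θ)

Given:
- Initial wavelength λ = 7.8 pm
- Scattering angle θ = 50°
- Compton wavelength λ_C ≈ 2.4263 pm

Calculate the shift:
Δλ = 2.4263 × (1 - cos(50°))
Δλ = 2.4263 × 0.3572
Δλ = 0.8667 pm

Final wavelength:
λ' = 7.8 + 0.8667 = 8.6667 pm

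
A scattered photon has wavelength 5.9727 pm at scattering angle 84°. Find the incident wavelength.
3.8000 pm

From λ' = λ + Δλ, we have λ = λ' - Δλ

First calculate the Compton shift:
Δλ = λ_C(1 - cos θ)
Δλ = 2.4263 × (1 - cos(84°))
Δλ = 2.4263 × 0.8955
Δλ = 2.1727 pm

Initial wavelength:
λ = λ' - Δλ
λ = 5.9727 - 2.1727
λ = 3.8000 pm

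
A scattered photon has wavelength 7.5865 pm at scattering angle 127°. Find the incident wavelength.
3.7000 pm

From λ' = λ + Δλ, we have λ = λ' - Δλ

First calculate the Compton shift:
Δλ = λ_C(1 - cos θ)
Δλ = 2.4263 × (1 - cos(127°))
Δλ = 2.4263 × 1.6018
Δλ = 3.8865 pm

Initial wavelength:
λ = λ' - Δλ
λ = 7.5865 - 3.8865
λ = 3.7000 pm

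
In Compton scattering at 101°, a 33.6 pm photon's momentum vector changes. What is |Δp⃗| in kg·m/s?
2.9246e-23 kg·m/s

Photon momentum magnitude is p = h/λ.

Initial momentum:
p₀ = h/λ = 6.6261e-34/3.3600e-11 = 1.9720e-23 kg·m/s

After scattering:
λ' = λ + Δλ = 33.6 + 2.8893 = 36.4893 pm
p' = h/λ' = 6.6261e-34/3.6489e-11 = 1.8159e-23 kg·m/s

Momentum is a vector; the scattered photon's direction makes angle θ = 101° with the incident direction. The magnitude of the vector change Δp⃗ = p⃗₀ − p⃗' is found from the law of cosines:
|Δp⃗|² = p₀² + p'² − 2p₀p'cos θ
|Δp⃗|² = (1.9720e-23)² + (1.8159e-23)² − 2·1.9720e-23·1.8159e-23·cos(101°)
|Δp⃗| = 2.9246e-23 kg·m/s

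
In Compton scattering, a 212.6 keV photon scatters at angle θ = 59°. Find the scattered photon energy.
176.9061 keV

First convert energy to wavelength:
λ = hc/E, with hc ≈ 1239.842 keV·pm (i.e. 1239.842 eV·nm)

For E = 212.6 keV = 212600 eV:
λ = 1239.842 keV·pm / 212.6 keV
λ = 5.8318 pm

Calculate the Compton shift:
Δλ = λ_C(1 - cos(59°)) = 2.4263 × 0.4850
Δλ = 1.1767 pm

Final wavelength:
λ' = 5.8318 + 1.1767 = 7.0085 pm

Final energy:
E' = hc/λ' = 1239.842 / 7.0085 = 176.9061 keV

(Intermediate values are shown rounded; full precision is carried through to the final answer.)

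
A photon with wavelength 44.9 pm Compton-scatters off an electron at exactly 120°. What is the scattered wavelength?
48.5395 pm

Using the Compton formula: λ' = λ + λ_C(1 − cos θ)

For θ = 120°, cos θ = -1/2 (exact) = -0.5000, so:
1 − cos 120° = 1 − (-1/2) = 1.5000

Δλ = λ_C × 1.5000 = 2.4263 × 1.5000 = 3.6395 pm

λ' = 44.9 + 3.6395 = 48.5395 pm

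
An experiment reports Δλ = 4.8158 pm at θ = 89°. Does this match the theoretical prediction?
No, inconsistent

Calculate the expected shift for θ = 89°:

Δλ_expected = λ_C(1 - cos(89°))
Δλ_expected = 2.4263 × (1 - cos(89°))
Δλ_expected = 2.4263 × 0.9825
Δλ_expected = 2.3840 pm

Given shift: 4.8158 pm
Expected shift: 2.3840 pm
Difference: 2.4318 pm

The values do not match. The given shift corresponds to θ ≈ 170.0°, not 89°.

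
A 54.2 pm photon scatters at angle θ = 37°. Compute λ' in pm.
54.6886 pm

Using the Compton scattering formula:
λ' = λ + Δλ = λ + λ_C(1 - cos θ)

Given:
- Initial wavelength λ = 54.2 pm
- Scattering angle θ = 37°
- Compton wavelength λ_C ≈ 2.4263 pm

Calculate the shift:
Δλ = 2.4263 × (1 - cos(37°))
Δλ = 2.4263 × 0.2014
Δλ = 0.4886 pm

Final wavelength:
λ' = 54.2 + 0.4886 = 54.6886 pm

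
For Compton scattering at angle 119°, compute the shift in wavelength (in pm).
3.6026 pm

Using the Compton scattering formula:
Δλ = λ_C(1 - cos θ)

where λ_C = h/(m_e·c) ≈ 2.4263 pm is the Compton wavelength of an electron.

For θ = 119°:
cos(119°) = -0.4848
1 - cos(119°) = 1.4848

Δλ = 2.4263 × 1.4848
Δλ = 3.6026 pm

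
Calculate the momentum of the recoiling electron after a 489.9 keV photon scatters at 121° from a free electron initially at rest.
3.2975e-22 kg·m/s

The electron is initially at rest, so by conservation of momentum:
p⃗_e = p⃗₀ − p⃗'  (incident photon momentum minus scattered photon momentum)

Photon momentum magnitudes (p = h/λ = E/c):
λ₀ = hc/E₀ = 2.5308 pm → p₀ = h/λ₀ = 2.6182e-22 kg·m/s
Δλ = λ_C(1 − cos 121°) = 3.6760 pm
λ' = 6.2068 pm → p' = h/λ' = 1.0676e-22 kg·m/s

The scattered photon makes angle θ = 121° with the incident direction, so by the law of cosines:
|p⃗_e|² = p₀² + p'² − 2p₀p'cos θ
|p⃗_e|² = (2.6182e-22)² + (1.0676e-22)² − 2·2.6182e-22·1.0676e-22·cos(121°)
|p⃗_e| = 3.2975e-22 kg·m/s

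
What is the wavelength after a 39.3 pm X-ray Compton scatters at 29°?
39.6042 pm

Using the Compton scattering formula:
λ' = λ + Δλ = λ + λ_C(1 - cos θ)

Given:
- Initial wavelength λ = 39.3 pm
- Scattering angle θ = 29°
- Compton wavelength λ_C ≈ 2.4263 pm

Calculate the shift:
Δλ = 2.4263 × (1 - cos(29°))
Δλ = 2.4263 × 0.1254
Δλ = 0.3042 pm

Final wavelength:
λ' = 39.3 + 0.3042 = 39.6042 pm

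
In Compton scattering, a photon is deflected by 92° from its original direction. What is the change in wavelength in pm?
2.5110 pm

Using the Compton scattering formula:
Δλ = λ_C(1 - cos θ)

where λ_C = h/(m_e·c) ≈ 2.4263 pm is the Compton wavelength of an electron.

For θ = 92°:
cos(92°) = -0.0349
1 - cos(92°) = 1.0349

Δλ = 2.4263 × 1.0349
Δλ = 2.5110 pm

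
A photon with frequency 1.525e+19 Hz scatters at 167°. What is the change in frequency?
2.988e+18 Hz (decrease)

Convert frequency to wavelength (c = 299792458 m/s):
λ₀ = c/f₀ = 299792458/1.525e+19 = 1.9658522e-11 m = 19.6585 pm

Calculate Compton shift:
Δλ = λ_C(1 - cos(167°)) = 4.7904 pm

Final wavelength:
λ' = λ₀ + Δλ = 19.6585 + 4.7904 = 24.4490 pm

Final frequency:
f' = c/λ' = 299792458/2.4448956e-11 = 1.2261974e+19 Hz

Frequency shift (decrease):
Δf = f₀ - f' = 1.525e+19 - 1.2261974e+19 = 2.988e+18 Hz

(Intermediate values are shown rounded; full precision is carried through to the final answer.)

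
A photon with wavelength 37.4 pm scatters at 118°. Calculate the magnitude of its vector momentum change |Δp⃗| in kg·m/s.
2.9062e-23 kg·m/s

Photon momentum magnitude is p = h/λ.

Initial momentum:
p₀ = h/λ = 6.6261e-34/3.7400e-11 = 1.7717e-23 kg·m/s

After scattering:
λ' = λ + Δλ = 37.4 + 3.5654 = 40.9654 pm
p' = h/λ' = 6.6261e-34/4.0965e-11 = 1.6175e-23 kg·m/s

Momentum is a vector; the scattered photon's direction makes angle θ = 118° with the incident direction. The magnitude of the vector change Δp⃗ = p⃗₀ − p⃗' is found from the law of cosines:
|Δp⃗|² = p₀² + p'² − 2p₀p'cos θ
|Δp⃗|² = (1.7717e-23)² + (1.6175e-23)² − 2·1.7717e-23·1.6175e-23·cos(118°)
|Δp⃗| = 2.9062e-23 kg·m/s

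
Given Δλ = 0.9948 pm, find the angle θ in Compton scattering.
53.84°

From the Compton formula Δλ = λ_C(1 - cos θ), we can solve for θ:

cos θ = 1 - Δλ/λ_C

Given:
- Δλ = 0.9948 pm
- λ_C = h/(m_e·c) ≈ 2.42631024 pm

cos θ = 1 - 0.9948/2.42631024
cos θ = 1 - 0.410005
cos θ = 0.589995

θ = arccos(0.589995)
θ = 53.84°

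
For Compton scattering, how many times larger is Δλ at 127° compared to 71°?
127° produces the larger shift by a factor of 2.375

Calculate both shifts using Δλ = λ_C(1 - cos θ):

For θ₁ = 71°:
Δλ₁ = 2.4263 × (1 - cos(71°))
Δλ₁ = 2.4263 × 0.6744
Δλ₁ = 1.6364 pm

For θ₂ = 127°:
Δλ₂ = 2.4263 × (1 - cos(127°))
Δλ₂ = 2.4263 × 1.6018
Δλ₂ = 3.8865 pm

The 127° angle produces the larger shift.
Ratio: 3.8865/1.6364 = 2.375

(Intermediate values are shown rounded; full precision is carried through to the final answer.)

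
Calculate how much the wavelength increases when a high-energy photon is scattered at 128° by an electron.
3.9201 pm

Using the Compton scattering formula:
Δλ = λ_C(1 - cos θ)

where λ_C = h/(m_e·c) ≈ 2.4263 pm is the Compton wavelength of an electron.

For θ = 128°:
cos(128°) = -0.6157
1 - cos(128°) = 1.6157

Δλ = 2.4263 × 1.6157
Δλ = 3.9201 pm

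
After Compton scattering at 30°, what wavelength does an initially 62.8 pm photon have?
63.1251 pm

Using the Compton formula: λ' = λ + λ_C(1 − cos θ)

For θ = 30°, cos θ = √3/2 (exact) ≈ 0.8660, so:
1 − cos 30° = 1 − (√3/2) ≈ 0.1340

Δλ = λ_C × 0.1340 = 2.4263 × 0.1340 = 0.3251 pm

λ' = 62.8 + 0.3251 = 63.1251 pm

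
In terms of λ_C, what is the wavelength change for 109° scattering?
1.3256 λ_C

The Compton shift formula is:
Δλ = λ_C(1 - cos θ)

Dividing both sides by λ_C:
Δλ/λ_C = 1 - cos θ

For θ = 109°:
Δλ/λ_C = 1 - cos(109°)
Δλ/λ_C = 1 - -0.3256
Δλ/λ_C = 1.3256

This means the shift is 1.3256 × λ_C = 3.2162 pm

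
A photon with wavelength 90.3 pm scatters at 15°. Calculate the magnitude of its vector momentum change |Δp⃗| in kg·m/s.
1.9147e-24 kg·m/s

Photon momentum magnitude is p = h/λ.

Initial momentum:
p₀ = h/λ = 6.6261e-34/9.0300e-11 = 7.3378e-24 kg·m/s

After scattering:
λ' = λ + Δλ = 90.3 + 0.0827 = 90.3827 pm
p' = h/λ' = 6.6261e-34/9.0383e-11 = 7.3311e-24 kg·m/s

Momentum is a vector; the scattered photon's direction makes angle θ = 15° with the incident direction. The magnitude of the vector change Δp⃗ = p⃗₀ − p⃗' is found from the law of cosines:
|Δp⃗|² = p₀² + p'² − 2p₀p'cos θ
|Δp⃗|² = (7.3378e-24)² + (7.3311e-24)² − 2·7.3378e-24·7.3311e-24·cos(15°)
|Δp⃗| = 1.9147e-24 kg·m/s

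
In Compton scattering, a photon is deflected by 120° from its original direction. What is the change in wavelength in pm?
3.6395 pm

Using the Compton scattering formula:
Δλ = λ_C(1 - cos θ)

where λ_C = h/(m_e·c) ≈ 2.4263 pm is the Compton wavelength of an electron.

For θ = 120°:
cos(120°) = -0.5000
1 - cos(120°) = 1.5000

Δλ = 2.4263 × 1.5000
Δλ = 3.6395 pm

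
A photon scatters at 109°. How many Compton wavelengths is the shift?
1.3256 λ_C

The Compton shift formula is:
Δλ = λ_C(1 - cos θ)

Dividing both sides by λ_C:
Δλ/λ_C = 1 - cos θ

For θ = 109°:
Δλ/λ_C = 1 - cos(109°)
Δλ/λ_C = 1 - -0.3256
Δλ/λ_C = 1.3256

This means the shift is 1.3256 × λ_C = 3.2162 pm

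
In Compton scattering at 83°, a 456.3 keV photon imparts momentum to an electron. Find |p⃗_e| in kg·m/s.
2.6462e-22 kg·m/s

The electron is initially at rest, so by conservation of momentum:
p⃗_e = p⃗₀ − p⃗'  (incident photon momentum minus scattered photon momentum)

Photon momentum magnitudes (p = h/λ = E/c):
λ₀ = hc/E₀ = 2.7172 pm → p₀ = h/λ₀ = 2.4386e-22 kg·m/s
Δλ = λ_C(1 − cos 83°) = 2.1306 pm
λ' = 4.8478 pm → p' = h/λ' = 1.3668e-22 kg·m/s

The scattered photon makes angle θ = 83° with the incident direction, so by the law of cosines:
|p⃗_e|² = p₀² + p'² − 2p₀p'cos θ
|p⃗_e|² = (2.4386e-22)² + (1.3668e-22)² − 2·2.4386e-22·1.3668e-22·cos(83°)
|p⃗_e| = 2.6462e-22 kg·m/s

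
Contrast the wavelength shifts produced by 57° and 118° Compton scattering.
118° produces the larger shift by a factor of 3.227

Calculate both shifts using Δλ = λ_C(1 - cos θ):

For θ₁ = 57°:
Δλ₁ = 2.4263 × (1 - cos(57°))
Δλ₁ = 2.4263 × 0.4554
Δλ₁ = 1.1048 pm

For θ₂ = 118°:
Δλ₂ = 2.4263 × (1 - cos(118°))
Δλ₂ = 2.4263 × 1.4695
Δλ₂ = 3.5654 pm

The 118° angle produces the larger shift.
Ratio: 3.5654/1.1048 = 3.227

(Intermediate values are shown rounded; full precision is carried through to the final answer.)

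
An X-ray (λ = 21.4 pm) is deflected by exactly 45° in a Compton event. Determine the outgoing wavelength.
22.1106 pm

Using the Compton formula: λ' = λ + λ_C(1 − cos θ)

For θ = 45°, cos θ = √2/2 (exact) ≈ 0.7071, so:
1 − cos 45° = 1 − (√2/2) ≈ 0.2929

Δλ = λ_C × 0.2929 = 2.4263 × 0.2929 = 0.7106 pm

λ' = 21.4 + 0.7106 = 22.1106 pm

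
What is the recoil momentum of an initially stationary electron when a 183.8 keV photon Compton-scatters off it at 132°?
1.4658e-22 kg·m/s

The electron is initially at rest, so by conservation of momentum:
p⃗_e = p⃗₀ − p⃗'  (incident photon momentum minus scattered photon momentum)

Photon momentum magnitudes (p = h/λ = E/c):
λ₀ = hc/E₀ = 6.7456 pm → p₀ = h/λ₀ = 9.8228e-23 kg·m/s
Δλ = λ_C(1 − cos 132°) = 4.0498 pm
λ' = 10.7954 pm → p' = h/λ' = 6.1378e-23 kg·m/s

The scattered photon makes angle θ = 132° with the incident direction, so by the law of cosines:
|p⃗_e|² = p₀² + p'² − 2p₀p'cos θ
|p⃗_e|² = (9.8228e-23)² + (6.1378e-23)² − 2·9.8228e-23·6.1378e-23·cos(132°)
|p⃗_e| = 1.4658e-22 kg·m/s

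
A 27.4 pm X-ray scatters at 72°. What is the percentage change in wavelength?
6.1188%

Calculate the Compton shift:
Δλ = λ_C(1 - cos(72°))
Δλ = 2.4263 × (1 - cos(72°))
Δλ = 2.4263 × 0.6910
Δλ = 1.6765 pm

Percentage change:
(Δλ/λ₀) × 100 = (1.6765/27.4) × 100
= 6.1188%

(Intermediate values are shown rounded; full precision is carried through to the final answer.)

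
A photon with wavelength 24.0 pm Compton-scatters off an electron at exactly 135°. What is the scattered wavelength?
28.1420 pm

Using the Compton formula: λ' = λ + λ_C(1 − cos θ)

For θ = 135°, cos θ = -√2/2 (exact) ≈ -0.7071, so:
1 − cos 135° = 1 − (-√2/2) ≈ 1.7071

Δλ = λ_C × 1.7071 = 2.4263 × 1.7071 = 4.1420 pm

λ' = 24.0 + 4.1420 = 28.1420 pm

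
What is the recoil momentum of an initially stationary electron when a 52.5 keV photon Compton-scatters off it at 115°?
4.4351e-23 kg·m/s

The electron is initially at rest, so by conservation of momentum:
p⃗_e = p⃗₀ − p⃗'  (incident photon momentum minus scattered photon momentum)

Photon momentum magnitudes (p = h/λ = E/c):
λ₀ = hc/E₀ = 23.6160 pm → p₀ = h/λ₀ = 2.8058e-23 kg·m/s
Δλ = λ_C(1 − cos 115°) = 3.4517 pm
λ' = 27.0678 pm → p' = h/λ' = 2.4480e-23 kg·m/s

The scattered photon makes angle θ = 115° with the incident direction, so by the law of cosines:
|p⃗_e|² = p₀² + p'² − 2p₀p'cos θ
|p⃗_e|² = (2.8058e-23)² + (2.4480e-23)² − 2·2.8058e-23·2.4480e-23·cos(115°)
|p⃗_e| = 4.4351e-23 kg·m/s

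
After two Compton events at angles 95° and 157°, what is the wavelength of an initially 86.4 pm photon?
93.6975 pm

Apply Compton shift twice:

First scattering at θ₁ = 95°:
Δλ₁ = λ_C(1 - cos(95°))
Δλ₁ = 2.4263 × 1.0872
Δλ₁ = 2.6378 pm

After first scattering:
λ₁ = 86.4 + 2.6378 = 89.0378 pm

Second scattering at θ₂ = 157°:
Δλ₂ = λ_C(1 - cos(157°))
Δλ₂ = 2.4263 × 1.9205
Δλ₂ = 4.6597 pm

Final wavelength:
λ₂ = 89.0378 + 4.6597 = 93.6975 pm

Total shift: Δλ_total = 2.6378 + 4.6597 = 7.2975 pm

(Intermediate values are shown rounded; full precision is carried through to the final answer.)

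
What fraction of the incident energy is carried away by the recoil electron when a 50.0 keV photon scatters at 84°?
0.0806 (or 8.06%)

Calculate initial and final photon energies:

Initial: E₀ = 50.0 keV → λ₀ = 24.7968 pm
Compton shift: Δλ = 2.1727 pm
Final wavelength: λ' = 26.9695 pm
Final energy: E' = 45.9720 keV

Fractional energy loss:
(E₀ - E')/E₀ = (50.0000 - 45.9720)/50.0000
= 4.0280/50.0000
= 0.0806
= 8.06%

(Intermediate values are shown rounded; full precision is carried through to the final answer.)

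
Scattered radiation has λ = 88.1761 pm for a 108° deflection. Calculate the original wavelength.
85.0000 pm

From λ' = λ + Δλ, we have λ = λ' - Δλ

First calculate the Compton shift:
Δλ = λ_C(1 - cos θ)
Δλ = 2.4263 × (1 - cos(108°))
Δλ = 2.4263 × 1.3090
Δλ = 3.1761 pm

Initial wavelength:
λ = λ' - Δλ
λ = 88.1761 - 3.1761
λ = 85.0000 pm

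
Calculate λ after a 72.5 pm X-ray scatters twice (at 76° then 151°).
78.8877 pm

Apply Compton shift twice:

First scattering at θ₁ = 76°:
Δλ₁ = λ_C(1 - cos(76°))
Δλ₁ = 2.4263 × 0.7581
Δλ₁ = 1.8393 pm

After first scattering:
λ₁ = 72.5 + 1.8393 = 74.3393 pm

Second scattering at θ₂ = 151°:
Δλ₂ = λ_C(1 - cos(151°))
Δλ₂ = 2.4263 × 1.8746
Δλ₂ = 4.5484 pm

Final wavelength:
λ₂ = 74.3393 + 4.5484 = 78.8877 pm

Total shift: Δλ_total = 1.8393 + 4.5484 = 6.3877 pm

(Intermediate values are shown rounded; full precision is carried through to the final answer.)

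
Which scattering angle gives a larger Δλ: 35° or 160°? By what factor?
160° produces the larger shift by a factor of 10.726

Calculate both shifts using Δλ = λ_C(1 - cos θ):

For θ₁ = 35°:
Δλ₁ = 2.4263 × (1 - cos(35°))
Δλ₁ = 2.4263 × 0.1808
Δλ₁ = 0.4388 pm

For θ₂ = 160°:
Δλ₂ = 2.4263 × (1 - cos(160°))
Δλ₂ = 2.4263 × 1.9397
Δλ₂ = 4.7063 pm

The 160° angle produces the larger shift.
Ratio: 4.7063/0.4388 = 10.726

(Intermediate values are shown rounded; full precision is carried through to the final answer.)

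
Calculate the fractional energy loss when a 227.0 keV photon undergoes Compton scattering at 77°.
0.2561 (or 25.61%)

Calculate initial and final photon energies:

Initial: E₀ = 227.0 keV → λ₀ = 5.4619 pm
Compton shift: Δλ = 1.8805 pm
Final wavelength: λ' = 7.3424 pm
Final energy: E' = 168.8613 keV

Fractional energy loss:
(E₀ - E')/E₀ = (227.0000 - 168.8613)/227.0000
= 58.1387/227.0000
= 0.2561
= 25.61%

(Intermediate values are shown rounded; full precision is carried through to the final answer.)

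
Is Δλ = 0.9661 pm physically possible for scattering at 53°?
Yes, consistent

Calculate the expected shift for θ = 53°:

Δλ_expected = λ_C(1 - cos(53°))
Δλ_expected = 2.4263 × (1 - cos(53°))
Δλ_expected = 2.4263 × 0.3982
Δλ_expected = 0.9661 pm

Given shift: 0.9661 pm
Expected shift: 0.9661 pm
Difference: 0.0000 pm

The values match. This is consistent with Compton scattering at the stated angle.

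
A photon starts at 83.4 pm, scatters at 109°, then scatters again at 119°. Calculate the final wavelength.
90.2188 pm

Apply Compton shift twice:

First scattering at θ₁ = 109°:
Δλ₁ = λ_C(1 - cos(109°))
Δλ₁ = 2.4263 × 1.3256
Δλ₁ = 3.2162 pm

After first scattering:
λ₁ = 83.4 + 3.2162 = 86.6162 pm

Second scattering at θ₂ = 119°:
Δλ₂ = λ_C(1 - cos(119°))
Δλ₂ = 2.4263 × 1.4848
Δλ₂ = 3.6026 pm

Final wavelength:
λ₂ = 86.6162 + 3.6026 = 90.2188 pm

Total shift: Δλ_total = 3.2162 + 3.6026 = 6.8188 pm

(Intermediate values are shown rounded; full precision is carried through to the final answer.)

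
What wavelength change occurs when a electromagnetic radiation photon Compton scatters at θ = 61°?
1.2500 pm

Using the Compton scattering formula:
Δλ = λ_C(1 - cos θ)

where λ_C = h/(m_e·c) ≈ 2.4263 pm is the Compton wavelength of an electron.

For θ = 61°:
cos(61°) = 0.4848
1 - cos(61°) = 0.5152

Δλ = 2.4263 × 0.5152
Δλ = 1.2500 pm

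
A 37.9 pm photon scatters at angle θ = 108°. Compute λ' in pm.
41.0761 pm

Using the Compton scattering formula:
λ' = λ + Δλ = λ + λ_C(1 - cos θ)

Given:
- Initial wavelength λ = 37.9 pm
- Scattering angle θ = 108°
- Compton wavelength λ_C ≈ 2.4263 pm

Calculate the shift:
Δλ = 2.4263 × (1 - cos(108°))
Δλ = 2.4263 × 1.3090
Δλ = 3.1761 pm

Final wavelength:
λ' = 37.9 + 3.1761 = 41.0761 pm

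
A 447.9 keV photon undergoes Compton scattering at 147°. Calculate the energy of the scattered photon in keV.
171.5022 keV

First convert energy to wavelength:
λ = hc/E, with hc ≈ 1239.842 keV·pm (i.e. 1239.842 eV·nm)

For E = 447.9 keV = 447900 eV:
λ = 1239.842 keV·pm / 447.9 keV
λ = 2.7681 pm

Calculate the Compton shift:
Δλ = λ_C(1 - cos(147°)) = 2.4263 × 1.8387
Δλ = 4.4612 pm

Final wavelength:
λ' = 2.7681 + 4.4612 = 7.2293 pm

Final energy:
E' = hc/λ' = 1239.842 / 7.2293 = 171.5022 keV

(Intermediate values are shown rounded; full precision is carried through to the final answer.)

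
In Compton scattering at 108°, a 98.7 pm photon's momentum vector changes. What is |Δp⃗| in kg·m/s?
1.0694e-23 kg·m/s

Photon momentum magnitude is p = h/λ.

Initial momentum:
p₀ = h/λ = 6.6261e-34/9.8700e-11 = 6.7133e-24 kg·m/s

After scattering:
λ' = λ + Δλ = 98.7 + 3.1761 = 101.8761 pm
p' = h/λ' = 6.6261e-34/1.0188e-10 = 6.5040e-24 kg·m/s

Momentum is a vector; the scattered photon's direction makes angle θ = 108° with the incident direction. The magnitude of the vector change Δp⃗ = p⃗₀ − p⃗' is found from the law of cosines:
|Δp⃗|² = p₀² + p'² − 2p₀p'cos θ
|Δp⃗|² = (6.7133e-24)² + (6.5040e-24)² − 2·6.7133e-24·6.5040e-24·cos(108°)
|Δp⃗| = 1.0694e-23 kg·m/s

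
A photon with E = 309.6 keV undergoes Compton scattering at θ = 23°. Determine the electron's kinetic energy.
14.2263 keV

By energy conservation: K_e = E_initial - E_final

First find the scattered photon energy:
Initial wavelength: λ = hc/E = 4.0047 pm
Compton shift: Δλ = λ_C(1 - cos(23°)) = 0.1929 pm
Final wavelength: λ' = 4.0047 + 0.1929 = 4.1975 pm
Final photon energy: E' = hc/λ' = 295.3737 keV

Electron kinetic energy:
K_e = E - E' = 309.6000 - 295.3737 = 14.2263 keV

(Intermediate values are shown rounded; full precision is carried through to the final answer.)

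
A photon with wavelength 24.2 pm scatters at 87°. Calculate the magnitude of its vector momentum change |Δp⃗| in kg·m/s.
3.6101e-23 kg·m/s

Photon momentum magnitude is p = h/λ.

Initial momentum:
p₀ = h/λ = 6.6261e-34/2.4200e-11 = 2.7380e-23 kg·m/s

After scattering:
λ' = λ + Δλ = 24.2 + 2.2993 = 26.4993 pm
p' = h/λ' = 6.6261e-34/2.6499e-11 = 2.5005e-23 kg·m/s

Momentum is a vector; the scattered photon's direction makes angle θ = 87° with the incident direction. The magnitude of the vector change Δp⃗ = p⃗₀ − p⃗' is found from the law of cosines:
|Δp⃗|² = p₀² + p'² − 2p₀p'cos θ
|Δp⃗|² = (2.7380e-23)² + (2.5005e-23)² − 2·2.7380e-23·2.5005e-23·cos(87°)
|Δp⃗| = 3.6101e-23 kg·m/s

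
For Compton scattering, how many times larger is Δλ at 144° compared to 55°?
144° produces the larger shift by a factor of 4.242

Calculate both shifts using Δλ = λ_C(1 - cos θ):

For θ₁ = 55°:
Δλ₁ = 2.4263 × (1 - cos(55°))
Δλ₁ = 2.4263 × 0.4264
Δλ₁ = 1.0346 pm

For θ₂ = 144°:
Δλ₂ = 2.4263 × (1 - cos(144°))
Δλ₂ = 2.4263 × 1.8090
Δλ₂ = 4.3892 pm

The 144° angle produces the larger shift.
Ratio: 4.3892/1.0346 = 4.242

(Intermediate values are shown rounded; full precision is carried through to the final answer.)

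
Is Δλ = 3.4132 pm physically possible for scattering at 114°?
Yes, consistent

Calculate the expected shift for θ = 114°:

Δλ_expected = λ_C(1 - cos(114°))
Δλ_expected = 2.4263 × (1 - cos(114°))
Δλ_expected = 2.4263 × 1.4067
Δλ_expected = 3.4132 pm

Given shift: 3.4132 pm
Expected shift: 3.4132 pm
Difference: 0.0000 pm

The values match. This is consistent with Compton scattering at the stated angle.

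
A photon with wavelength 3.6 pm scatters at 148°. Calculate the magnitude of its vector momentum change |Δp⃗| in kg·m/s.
2.5726e-22 kg·m/s

Photon momentum magnitude is p = h/λ.

Initial momentum:
p₀ = h/λ = 6.6261e-34/3.6000e-12 = 1.8406e-22 kg·m/s

After scattering:
λ' = λ + Δλ = 3.6 + 4.4839 = 8.0839 pm
p' = h/λ' = 6.6261e-34/8.0839e-12 = 8.1966e-23 kg·m/s

Momentum is a vector; the scattered photon's direction makes angle θ = 148° with the incident direction. The magnitude of the vector change Δp⃗ = p⃗₀ − p⃗' is found from the law of cosines:
|Δp⃗|² = p₀² + p'² − 2p₀p'cos θ
|Δp⃗|² = (1.8406e-22)² + (8.1966e-23)² − 2·1.8406e-22·8.1966e-23·cos(148°)
|Δp⃗| = 2.5726e-22 kg·m/s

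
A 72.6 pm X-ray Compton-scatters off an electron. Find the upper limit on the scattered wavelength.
77.4526 pm (at θ = 180°)

The Compton shift is Δλ = λ_C(1 − cos θ).

Since cos θ ranges from −1 to 1, the factor (1 − cos θ) ranges from 0 to 2; the maximum shift occurs at θ = 180° (backscattering):
Δλ_max = 2λ_C = 2 × 2.4263 pm = 4.8526 pm

Maximum scattered wavelength:
λ'_max = λ₀ + Δλ_max = 72.6 + 4.8526 = 77.4526 pm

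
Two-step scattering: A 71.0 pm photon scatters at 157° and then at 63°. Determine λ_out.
76.9845 pm

Apply Compton shift twice:

First scattering at θ₁ = 157°:
Δλ₁ = λ_C(1 - cos(157°))
Δλ₁ = 2.4263 × 1.9205
Δλ₁ = 4.6597 pm

After first scattering:
λ₁ = 71.0 + 4.6597 = 75.6597 pm

Second scattering at θ₂ = 63°:
Δλ₂ = λ_C(1 - cos(63°))
Δλ₂ = 2.4263 × 0.5460
Δλ₂ = 1.3248 pm

Final wavelength:
λ₂ = 75.6597 + 1.3248 = 76.9845 pm

Total shift: Δλ_total = 4.6597 + 1.3248 = 5.9845 pm

(Intermediate values are shown rounded; full precision is carried through to the final answer.)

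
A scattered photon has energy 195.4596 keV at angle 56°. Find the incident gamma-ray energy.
235.1000 keV

Convert final energy to wavelength (hc ≈ 1239.842 keV·pm):
λ' = hc/E' = 1239.842 / 195.4596 = 6.3432 pm

Calculate the Compton shift:
Δλ = λ_C(1 - cos(56°))
Δλ = 2.4263 × (1 - cos(56°))
Δλ = 1.0695 pm

Initial wavelength:
λ = λ' - Δλ = 6.3432 - 1.0695 = 5.2737 pm

Initial energy:
E = hc/λ = 1239.842 / 5.2737 = 235.1000 keV

(Intermediate values are shown rounded; full precision is carried through to the final answer.)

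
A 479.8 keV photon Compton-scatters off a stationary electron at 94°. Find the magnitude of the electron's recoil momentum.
2.9443e-22 kg·m/s

The electron is initially at rest, so by conservation of momentum:
p⃗_e = p⃗₀ − p⃗'  (incident photon momentum minus scattered photon momentum)

Photon momentum magnitudes (p = h/λ = E/c):
λ₀ = hc/E₀ = 2.5841 pm → p₀ = h/λ₀ = 2.5642e-22 kg·m/s
Δλ = λ_C(1 − cos 94°) = 2.5956 pm
λ' = 5.1796 pm → p' = h/λ' = 1.2793e-22 kg·m/s

The scattered photon makes angle θ = 94° with the incident direction, so by the law of cosines:
|p⃗_e|² = p₀² + p'² − 2p₀p'cos θ
|p⃗_e|² = (2.5642e-22)² + (1.2793e-22)² − 2·2.5642e-22·1.2793e-22·cos(94°)
|p⃗_e| = 2.9443e-22 kg·m/s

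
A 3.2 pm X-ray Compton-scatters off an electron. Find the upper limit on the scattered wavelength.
8.0526 pm (at θ = 180°)

The Compton shift is Δλ = λ_C(1 − cos θ).

Since cos θ ranges from −1 to 1, the factor (1 − cos θ) ranges from 0 to 2; the maximum shift occurs at θ = 180° (backscattering):
Δλ_max = 2λ_C = 2 × 2.4263 pm = 4.8526 pm

Maximum scattered wavelength:
λ'_max = λ₀ + Δλ_max = 3.2 + 4.8526 = 8.0526 pm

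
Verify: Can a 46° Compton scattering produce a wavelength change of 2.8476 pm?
No, inconsistent

Calculate the expected shift for θ = 46°:

Δλ_expected = λ_C(1 - cos(46°))
Δλ_expected = 2.4263 × (1 - cos(46°))
Δλ_expected = 2.4263 × 0.3053
Δλ_expected = 0.7409 pm

Given shift: 2.8476 pm
Expected shift: 0.7409 pm
Difference: 2.1068 pm

The values do not match. The given shift corresponds to θ ≈ 100.0°, not 46°.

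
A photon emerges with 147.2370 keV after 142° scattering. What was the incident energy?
303.7002 keV

Convert final energy to wavelength (hc ≈ 1239.842 keV·pm):
λ' = hc/E' = 1239.842 / 147.2370 = 8.4207 pm

Calculate the Compton shift:
Δλ = λ_C(1 - cos(142°))
Δλ = 2.4263 × (1 - cos(142°))
Δλ = 4.3383 pm

Initial wavelength:
λ = λ' - Δλ = 8.4207 - 4.3383 = 4.0825 pm

Initial energy:
E = hc/λ = 1239.842 / 4.0825 = 303.7002 keV

(Intermediate values are shown rounded; full precision is carried through to the final answer.)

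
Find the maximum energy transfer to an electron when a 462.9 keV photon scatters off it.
298.2692 keV

Maximum energy transfer occurs at θ = 180° (backscattering).

Initial photon: E₀ = 462.9 keV → λ₀ = 2.6784 pm

Maximum Compton shift (at 180°):
Δλ_max = 2λ_C = 2 × 2.4263 = 4.8526 pm

Final wavelength:
λ' = 2.6784 + 4.8526 = 7.5310 pm

Minimum photon energy (maximum energy to electron):
E'_min = hc/λ' = 164.6308 keV

Maximum electron kinetic energy:
K_max = E₀ - E'_min = 462.9000 - 164.6308 = 298.2692 keV

(Intermediate values are shown rounded; full precision is carried through to the final answer.)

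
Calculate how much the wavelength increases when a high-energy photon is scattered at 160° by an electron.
4.7063 pm

Using the Compton scattering formula:
Δλ = λ_C(1 - cos θ)

where λ_C = h/(m_e·c) ≈ 2.4263 pm is the Compton wavelength of an electron.

For θ = 160°:
cos(160°) = -0.9397
1 - cos(160°) = 1.9397

Δλ = 2.4263 × 1.9397
Δλ = 4.7063 pm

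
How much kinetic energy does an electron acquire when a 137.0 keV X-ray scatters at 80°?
24.8471 keV

By energy conservation: K_e = E_initial - E_final

First find the scattered photon energy:
Initial wavelength: λ = hc/E = 9.0499 pm
Compton shift: Δλ = λ_C(1 - cos(80°)) = 2.0050 pm
Final wavelength: λ' = 9.0499 + 2.0050 = 11.0549 pm
Final photon energy: E' = hc/λ' = 112.1529 keV

Electron kinetic energy:
K_e = E - E' = 137.0000 - 112.1529 = 24.8471 keV

(Intermediate values are shown rounded; full precision is carried through to the final answer.)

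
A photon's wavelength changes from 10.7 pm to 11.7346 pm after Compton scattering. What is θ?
55.00°

First find the wavelength shift:
Δλ = λ' - λ = 11.7346 - 10.7 = 1.0346 pm

Using Δλ = λ_C(1 - cos θ), with λ_C = h/(m_e·c) ≈ 2.42631024 pm:
cos θ = 1 - Δλ/λ_C
cos θ = 1 - 1.0346/2.42631024
cos θ = 0.573591

θ = arccos(0.573591)
θ = 55.00°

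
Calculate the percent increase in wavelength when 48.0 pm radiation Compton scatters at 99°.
5.8456%

Calculate the Compton shift:
Δλ = λ_C(1 - cos(99°))
Δλ = 2.4263 × (1 - cos(99°))
Δλ = 2.4263 × 1.1564
Δλ = 2.8059 pm

Percentage change:
(Δλ/λ₀) × 100 = (2.8059/48.0) × 100
= 5.8456%

(Intermediate values are shown rounded; full precision is carried through to the final answer.)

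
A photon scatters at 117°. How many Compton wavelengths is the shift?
1.4540 λ_C

The Compton shift formula is:
Δλ = λ_C(1 - cos θ)

Dividing both sides by λ_C:
Δλ/λ_C = 1 - cos θ

For θ = 117°:
Δλ/λ_C = 1 - cos(117°)
Δλ/λ_C = 1 - -0.4540
Δλ/λ_C = 1.4540

This means the shift is 1.4540 × λ_C = 3.5278 pm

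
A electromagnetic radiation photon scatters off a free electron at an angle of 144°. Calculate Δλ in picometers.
4.3892 pm

Using the Compton scattering formula:
Δλ = λ_C(1 - cos θ)

where λ_C = h/(m_e·c) ≈ 2.4263 pm is the Compton wavelength of an electron.

For θ = 144°:
cos(144°) = -0.8090
1 - cos(144°) = 1.8090

Δλ = 2.4263 × 1.8090
Δλ = 4.3892 pm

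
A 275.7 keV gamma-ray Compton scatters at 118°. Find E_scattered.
153.7796 keV

First convert energy to wavelength:
λ = hc/E, with hc ≈ 1239.842 keV·pm (i.e. 1239.842 eV·nm)

For E = 275.7 keV = 275700 eV:
λ = 1239.842 keV·pm / 275.7 keV
λ = 4.4971 pm

Calculate the Compton shift:
Δλ = λ_C(1 - cos(118°)) = 2.4263 × 1.4695
Δλ = 3.5654 pm

Final wavelength:
λ' = 4.4971 + 3.5654 = 8.0625 pm

Final energy:
E' = hc/λ' = 1239.842 / 8.0625 = 153.7796 keV

(Intermediate values are shown rounded; full precision is carried through to the final answer.)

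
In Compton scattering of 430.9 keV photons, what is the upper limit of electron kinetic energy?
270.5055 keV

Maximum energy transfer occurs at θ = 180° (backscattering).

Initial photon: E₀ = 430.9 keV → λ₀ = 2.8773 pm

Maximum Compton shift (at 180°):
Δλ_max = 2λ_C = 2 × 2.4263 = 4.8526 pm

Final wavelength:
λ' = 2.8773 + 4.8526 = 7.7300 pm

Minimum photon energy (maximum energy to electron):
E'_min = hc/λ' = 160.3945 keV

Maximum electron kinetic energy:
K_max = E₀ - E'_min = 430.9000 - 160.3945 = 270.5055 keV

(Intermediate values are shown rounded; full precision is carried through to the final answer.)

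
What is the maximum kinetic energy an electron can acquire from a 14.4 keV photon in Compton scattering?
0.7683 keV

Maximum energy transfer occurs at θ = 180° (backscattering).

Initial photon: E₀ = 14.4 keV → λ₀ = 86.1001 pm

Maximum Compton shift (at 180°):
Δλ_max = 2λ_C = 2 × 2.4263 = 4.8526 pm

Final wavelength:
λ' = 86.1001 + 4.8526 = 90.9528 pm

Minimum photon energy (maximum energy to electron):
E'_min = hc/λ' = 13.6317 keV

Maximum electron kinetic energy:
K_max = E₀ - E'_min = 14.4000 - 13.6317 = 0.7683 keV

(Intermediate values are shown rounded; full precision is carried through to the final answer.)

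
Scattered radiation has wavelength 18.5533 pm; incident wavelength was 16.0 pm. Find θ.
93.00°

First find the wavelength shift:
Δλ = λ' - λ = 18.5533 - 16.0 = 2.5533 pm

Using Δλ = λ_C(1 - cos θ), with λ_C = h/(m_e·c) ≈ 2.42631024 pm:
cos θ = 1 - Δλ/λ_C
cos θ = 1 - 2.5533/2.42631024
cos θ = -0.052339

θ = arccos(-0.052339)
θ = 93.00°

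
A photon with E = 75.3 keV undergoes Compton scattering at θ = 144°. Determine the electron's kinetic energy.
15.8483 keV

By energy conservation: K_e = E_initial - E_final

First find the scattered photon energy:
Initial wavelength: λ = hc/E = 16.4654 pm
Compton shift: Δλ = λ_C(1 - cos(144°)) = 4.3892 pm
Final wavelength: λ' = 16.4654 + 4.3892 = 20.8546 pm
Final photon energy: E' = hc/λ' = 59.4517 keV

Electron kinetic energy:
K_e = E - E' = 75.3000 - 59.4517 = 15.8483 keV

(Intermediate values are shown rounded; full precision is carried through to the final answer.)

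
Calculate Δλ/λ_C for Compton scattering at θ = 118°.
1.4695 λ_C

The Compton shift formula is:
Δλ = λ_C(1 - cos θ)

Dividing both sides by λ_C:
Δλ/λ_C = 1 - cos θ

For θ = 118°:
Δλ/λ_C = 1 - cos(118°)
Δλ/λ_C = 1 - -0.4695
Δλ/λ_C = 1.4695

This means the shift is 1.4695 × λ_C = 3.5654 pm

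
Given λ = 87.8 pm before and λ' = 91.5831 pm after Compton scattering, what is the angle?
124.00°

First find the wavelength shift:
Δλ = λ' - λ = 91.5831 - 87.8 = 3.7831 pm

Using Δλ = λ_C(1 - cos θ), with λ_C = h/(m_e·c) ≈ 2.42631024 pm:
cos θ = 1 - Δλ/λ_C
cos θ = 1 - 3.7831/2.42631024
cos θ = -0.559199

θ = arccos(-0.559199)
θ = 124.00°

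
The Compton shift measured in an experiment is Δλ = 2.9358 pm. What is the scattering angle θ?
102.12°

From the Compton formula Δλ = λ_C(1 - cos θ), we can solve for θ:

cos θ = 1 - Δλ/λ_C

Given:
- Δλ = 2.9358 pm
- λ_C = h/(m_e·c) ≈ 2.42631024 pm

cos θ = 1 - 2.9358/2.42631024
cos θ = 1 - 1.209985
cos θ = -0.209985

θ = arccos(-0.209985)
θ = 102.12°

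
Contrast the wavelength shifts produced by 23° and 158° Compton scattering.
158° produces the larger shift by a factor of 24.243

Calculate both shifts using Δλ = λ_C(1 - cos θ):

For θ₁ = 23°:
Δλ₁ = 2.4263 × (1 - cos(23°))
Δλ₁ = 2.4263 × 0.0795
Δλ₁ = 0.1929 pm

For θ₂ = 158°:
Δλ₂ = 2.4263 × (1 - cos(158°))
Δλ₂ = 2.4263 × 1.9272
Δλ₂ = 4.6759 pm

The 158° angle produces the larger shift.
Ratio: 4.6759/0.1929 = 24.243

(Intermediate values are shown rounded; full precision is carried through to the final answer.)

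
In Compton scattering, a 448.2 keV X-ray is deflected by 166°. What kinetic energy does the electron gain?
283.9133 keV

By energy conservation: K_e = E_initial - E_final

First find the scattered photon energy:
Initial wavelength: λ = hc/E = 2.7663 pm
Compton shift: Δλ = λ_C(1 - cos(166°)) = 4.7805 pm
Final wavelength: λ' = 2.7663 + 4.7805 = 7.5468 pm
Final photon energy: E' = hc/λ' = 164.2867 keV

Electron kinetic energy:
K_e = E - E' = 448.2000 - 164.2867 = 283.9133 keV

(Intermediate values are shown rounded; full precision is carried through to the final answer.)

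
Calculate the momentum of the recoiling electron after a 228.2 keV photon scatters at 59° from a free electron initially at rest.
1.1104e-22 kg·m/s

The electron is initially at rest, so by conservation of momentum:
p⃗_e = p⃗₀ − p⃗'  (incident photon momentum minus scattered photon momentum)

Photon momentum magnitudes (p = h/λ = E/c):
λ₀ = hc/E₀ = 5.4331 pm → p₀ = h/λ₀ = 1.2196e-22 kg·m/s
Δλ = λ_C(1 − cos 59°) = 1.1767 pm
λ' = 6.6098 pm → p' = h/λ' = 1.0025e-22 kg·m/s

The scattered photon makes angle θ = 59° with the incident direction, so by the law of cosines:
|p⃗_e|² = p₀² + p'² − 2p₀p'cos θ
|p⃗_e|² = (1.2196e-22)² + (1.0025e-22)² − 2·1.2196e-22·1.0025e-22·cos(59°)
|p⃗_e| = 1.1104e-22 kg·m/s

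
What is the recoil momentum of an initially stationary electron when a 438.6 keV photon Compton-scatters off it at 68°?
2.2676e-22 kg·m/s

The electron is initially at rest, so by conservation of momentum:
p⃗_e = p⃗₀ − p⃗'  (incident photon momentum minus scattered photon momentum)

Photon momentum magnitudes (p = h/λ = E/c):
λ₀ = hc/E₀ = 2.8268 pm → p₀ = h/λ₀ = 2.3440e-22 kg·m/s
Δλ = λ_C(1 − cos 68°) = 1.5174 pm
λ' = 4.3442 pm → p' = h/λ' = 1.5253e-22 kg·m/s

The scattered photon makes angle θ = 68° with the incident direction, so by the law of cosines:
|p⃗_e|² = p₀² + p'² − 2p₀p'cos θ
|p⃗_e|² = (2.3440e-22)² + (1.5253e-22)² − 2·2.3440e-22·1.5253e-22·cos(68°)
|p⃗_e| = 2.2676e-22 kg·m/s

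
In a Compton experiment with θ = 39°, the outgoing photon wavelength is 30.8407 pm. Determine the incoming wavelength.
30.3000 pm

From λ' = λ + Δλ, we have λ = λ' - Δλ

First calculate the Compton shift:
Δλ = λ_C(1 - cos θ)
Δλ = 2.4263 × (1 - cos(39°))
Δλ = 2.4263 × 0.2229
Δλ = 0.5407 pm

Initial wavelength:
λ = λ' - Δλ
λ = 30.8407 - 0.5407
λ = 30.3000 pm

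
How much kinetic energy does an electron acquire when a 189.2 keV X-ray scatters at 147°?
76.6330 keV

By energy conservation: K_e = E_initial - E_final

First find the scattered photon energy:
Initial wavelength: λ = hc/E = 6.5531 pm
Compton shift: Δλ = λ_C(1 - cos(147°)) = 4.4612 pm
Final wavelength: λ' = 6.5531 + 4.4612 = 11.0143 pm
Final photon energy: E' = hc/λ' = 112.5670 keV

Electron kinetic energy:
K_e = E - E' = 189.2000 - 112.5670 = 76.6330 keV

(Intermediate values are shown rounded; full precision is carried through to the final answer.)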